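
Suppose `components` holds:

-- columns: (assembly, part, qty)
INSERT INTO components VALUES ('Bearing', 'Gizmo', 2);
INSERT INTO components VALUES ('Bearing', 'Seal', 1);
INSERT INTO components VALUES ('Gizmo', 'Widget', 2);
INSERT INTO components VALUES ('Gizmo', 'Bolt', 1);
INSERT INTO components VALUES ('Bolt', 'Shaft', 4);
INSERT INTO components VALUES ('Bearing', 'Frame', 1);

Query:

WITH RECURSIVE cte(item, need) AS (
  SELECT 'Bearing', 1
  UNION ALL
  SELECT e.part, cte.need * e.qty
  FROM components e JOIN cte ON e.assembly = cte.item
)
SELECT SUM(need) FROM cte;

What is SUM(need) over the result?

Base: (Bearing, need=1).
Iteration 1: components of {Bearing} -> Frame = 1*1 = 1, Gizmo = 1*2 = 2, Seal = 1*1 = 1.
Iteration 2: components of {Frame,Gizmo,Seal} -> Bolt = 2*1 = 2, Widget = 2*2 = 4.
Iteration 3: components of {Bolt,Widget} -> Shaft = 2*4 = 8.
Iteration 4: no further components; recursion stops.
SUM(need) = 1 + 2 + 1 + 1 + 4 + 2 + 8 = 19.

19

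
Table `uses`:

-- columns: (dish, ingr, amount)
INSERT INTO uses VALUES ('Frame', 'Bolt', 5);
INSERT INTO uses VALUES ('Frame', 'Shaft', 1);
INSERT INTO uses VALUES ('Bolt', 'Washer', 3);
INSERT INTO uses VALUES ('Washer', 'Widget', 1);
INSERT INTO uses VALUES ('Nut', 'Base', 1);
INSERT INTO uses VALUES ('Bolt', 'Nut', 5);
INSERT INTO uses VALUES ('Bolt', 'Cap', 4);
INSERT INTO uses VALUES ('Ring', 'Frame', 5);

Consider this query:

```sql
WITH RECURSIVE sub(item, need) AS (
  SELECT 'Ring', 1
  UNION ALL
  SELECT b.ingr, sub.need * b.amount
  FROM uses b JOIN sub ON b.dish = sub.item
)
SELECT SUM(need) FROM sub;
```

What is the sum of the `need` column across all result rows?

536

Base: (Ring, need=1).
Iteration 1: components of {Ring} -> Frame = 1*5 = 5.
Iteration 2: components of {Frame} -> Bolt = 5*5 = 25, Shaft = 5*1 = 5.
Iteration 3: components of {Bolt,Shaft} -> Cap = 25*4 = 100, Nut = 25*5 = 125, Washer = 25*3 = 75.
Iteration 4: components of {Cap,Nut,Washer} -> Base = 125*1 = 125, Widget = 75*1 = 75.
Iteration 5: no further components; recursion stops.
SUM(need) = 1 + 5 + 25 + 5 + 100 + 75 + 125 + 75 + 125 = 536.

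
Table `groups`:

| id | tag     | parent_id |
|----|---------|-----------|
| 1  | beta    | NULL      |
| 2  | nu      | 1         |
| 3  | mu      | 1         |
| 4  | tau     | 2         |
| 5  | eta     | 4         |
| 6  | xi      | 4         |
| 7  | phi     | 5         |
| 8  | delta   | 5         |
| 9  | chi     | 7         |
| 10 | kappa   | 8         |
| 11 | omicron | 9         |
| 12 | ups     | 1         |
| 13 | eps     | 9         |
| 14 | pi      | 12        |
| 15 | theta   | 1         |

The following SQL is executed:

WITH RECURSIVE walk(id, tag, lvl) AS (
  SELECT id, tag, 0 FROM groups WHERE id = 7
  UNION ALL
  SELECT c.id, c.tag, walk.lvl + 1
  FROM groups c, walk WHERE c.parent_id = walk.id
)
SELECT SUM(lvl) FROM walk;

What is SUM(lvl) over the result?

Base: id=7 (phi) at lvl 0.
Iteration 1: rows with parent_id in {7} -> chi (id 9, lvl 1).
Iteration 2: rows with parent_id in {9} -> omicron (id 11, lvl 2), eps (id 13, lvl 2).
Iteration 3: no rows with parent_id in {11,13}; recursion stops.
SUM(lvl) = 0 + 1 + 2 + 2 = 5.

5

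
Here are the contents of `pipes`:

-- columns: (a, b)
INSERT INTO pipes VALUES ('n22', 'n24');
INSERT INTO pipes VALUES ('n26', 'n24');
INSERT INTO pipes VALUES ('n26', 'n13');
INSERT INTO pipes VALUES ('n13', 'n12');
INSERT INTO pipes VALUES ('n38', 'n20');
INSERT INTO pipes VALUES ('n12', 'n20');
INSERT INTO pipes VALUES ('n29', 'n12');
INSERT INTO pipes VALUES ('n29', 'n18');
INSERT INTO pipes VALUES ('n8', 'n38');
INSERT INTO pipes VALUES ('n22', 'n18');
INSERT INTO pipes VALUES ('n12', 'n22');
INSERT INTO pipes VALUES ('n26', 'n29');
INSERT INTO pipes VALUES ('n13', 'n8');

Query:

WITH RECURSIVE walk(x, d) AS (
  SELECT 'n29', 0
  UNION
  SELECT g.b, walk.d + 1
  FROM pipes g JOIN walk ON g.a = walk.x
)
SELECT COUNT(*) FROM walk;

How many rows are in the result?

Base: (n29, d=0).
Iteration 1: edges from {n29} -> (n12, d=1), (n18, d=1).
Iteration 2: edges from {n12,n18} -> (n20, d=2), (n22, d=2).
Iteration 3: edges from {n20,n22} -> (n18, d=3), (n24, d=3).
Iteration 4: no outgoing edges from {n18,n24}; recursion stops.
Total rows emitted: 7.

7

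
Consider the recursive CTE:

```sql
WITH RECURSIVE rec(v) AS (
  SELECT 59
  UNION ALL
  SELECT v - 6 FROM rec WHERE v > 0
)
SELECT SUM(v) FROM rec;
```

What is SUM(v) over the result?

Base: v=59.
Iteration 1: 59 > 0 holds -> v = 59 - 6 = 53.
Iteration 2: 53 > 0 holds -> v = 53 - 6 = 47.
Iteration 3: 47 > 0 holds -> v = 47 - 6 = 41.
Iteration 4: 41 > 0 holds -> v = 41 - 6 = 35.
Iteration 5: 35 > 0 holds -> v = 35 - 6 = 29.
Iteration 6: 29 > 0 holds -> v = 29 - 6 = 23.
Iteration 7: 23 > 0 holds -> v = 23 - 6 = 17.
Iteration 8: 17 > 0 holds -> v = 17 - 6 = 11.
Iteration 9: 11 > 0 holds -> v = 11 - 6 = 5.
Iteration 10: 5 > 0 holds -> v = 5 - 6 = -1.
Iteration 11: -1 > 0 fails; recursion stops.
SUM(v) = 59 + 53 + 47 + 41 + 35 + 29 + 23 + 17 + 11 + 5 + -1 = 319.

319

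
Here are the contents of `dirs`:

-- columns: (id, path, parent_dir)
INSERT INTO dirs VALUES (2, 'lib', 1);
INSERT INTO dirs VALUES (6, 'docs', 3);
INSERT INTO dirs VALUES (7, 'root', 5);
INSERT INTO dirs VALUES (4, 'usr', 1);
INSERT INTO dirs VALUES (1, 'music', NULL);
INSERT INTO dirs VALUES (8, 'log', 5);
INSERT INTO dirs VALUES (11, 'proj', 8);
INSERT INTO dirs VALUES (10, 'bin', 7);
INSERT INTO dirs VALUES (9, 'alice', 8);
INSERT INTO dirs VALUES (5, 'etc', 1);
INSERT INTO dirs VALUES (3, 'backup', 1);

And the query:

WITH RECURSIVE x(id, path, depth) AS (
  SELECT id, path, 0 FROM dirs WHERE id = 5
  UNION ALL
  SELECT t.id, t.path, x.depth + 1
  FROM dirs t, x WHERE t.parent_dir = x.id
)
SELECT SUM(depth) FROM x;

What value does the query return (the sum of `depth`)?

Base: id=5 (etc) at depth 0.
Iteration 1: rows with parent_dir in {5} -> root (id 7, depth 1), log (id 8, depth 1).
Iteration 2: rows with parent_dir in {7,8} -> alice (id 9, depth 2), bin (id 10, depth 2), proj (id 11, depth 2).
Iteration 3: no rows with parent_dir in {9,10,11}; recursion stops.
SUM(depth) = 0 + 1 + 1 + 2 + 2 + 2 = 8.

8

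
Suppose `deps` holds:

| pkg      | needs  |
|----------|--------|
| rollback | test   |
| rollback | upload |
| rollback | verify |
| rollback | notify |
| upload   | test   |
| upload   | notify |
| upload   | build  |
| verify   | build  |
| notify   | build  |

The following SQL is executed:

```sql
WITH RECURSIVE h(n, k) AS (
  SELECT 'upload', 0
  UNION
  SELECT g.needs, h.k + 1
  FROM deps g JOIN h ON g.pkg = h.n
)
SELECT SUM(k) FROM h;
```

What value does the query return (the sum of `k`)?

5

Base: (upload, k=0).
Iteration 1: edges from {upload} -> (build, k=1), (notify, k=1), (test, k=1).
Iteration 2: edges from {build,notify,test} -> (build, k=2).
Iteration 3: no outgoing edges from {build}; recursion stops.
SUM(k) = 0 + 1 + 1 + 1 + 2 = 5.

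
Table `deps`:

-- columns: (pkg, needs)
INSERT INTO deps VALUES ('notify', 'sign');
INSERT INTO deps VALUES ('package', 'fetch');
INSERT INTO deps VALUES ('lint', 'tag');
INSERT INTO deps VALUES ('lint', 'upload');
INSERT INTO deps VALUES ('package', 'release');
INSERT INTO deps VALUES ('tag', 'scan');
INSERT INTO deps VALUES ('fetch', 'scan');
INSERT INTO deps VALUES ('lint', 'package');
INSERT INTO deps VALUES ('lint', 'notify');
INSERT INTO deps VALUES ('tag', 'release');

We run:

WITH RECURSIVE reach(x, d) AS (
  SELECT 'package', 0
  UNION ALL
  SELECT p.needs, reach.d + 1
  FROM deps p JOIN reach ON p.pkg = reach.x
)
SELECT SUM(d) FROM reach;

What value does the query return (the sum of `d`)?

4

Base: (package, d=0).
Iteration 1: edges from {package} -> (fetch, d=1), (release, d=1).
Iteration 2: edges from {fetch,release} -> (scan, d=2).
Iteration 3: no outgoing edges from {scan}; recursion stops.
SUM(d) = 0 + 1 + 1 + 2 = 4.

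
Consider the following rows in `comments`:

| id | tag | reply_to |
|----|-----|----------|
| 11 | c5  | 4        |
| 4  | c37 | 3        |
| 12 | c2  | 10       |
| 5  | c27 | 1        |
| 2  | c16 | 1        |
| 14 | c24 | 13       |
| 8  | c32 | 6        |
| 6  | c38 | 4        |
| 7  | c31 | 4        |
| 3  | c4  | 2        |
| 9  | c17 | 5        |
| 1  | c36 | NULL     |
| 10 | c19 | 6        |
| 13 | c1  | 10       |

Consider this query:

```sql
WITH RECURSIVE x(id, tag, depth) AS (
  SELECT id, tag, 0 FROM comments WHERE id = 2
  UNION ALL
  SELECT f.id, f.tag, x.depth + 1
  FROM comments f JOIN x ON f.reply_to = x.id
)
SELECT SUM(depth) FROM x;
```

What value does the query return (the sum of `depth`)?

36

Base: id=2 (c16) at depth 0.
Iteration 1: rows with reply_to in {2} -> c4 (id 3, depth 1).
Iteration 2: rows with reply_to in {3} -> c37 (id 4, depth 2).
Iteration 3: rows with reply_to in {4} -> c38 (id 6, depth 3), c31 (id 7, depth 3), c5 (id 11, depth 3).
Iteration 4: rows with reply_to in {6,7,11} -> c32 (id 8, depth 4), c19 (id 10, depth 4).
Iteration 5: rows with reply_to in {8,10} -> c2 (id 12, depth 5), c1 (id 13, depth 5).
Iteration 6: rows with reply_to in {12,13} -> c24 (id 14, depth 6).
Iteration 7: no rows with reply_to in {14}; recursion stops.
SUM(depth) = 0 + 1 + 2 + 3 + 3 + 3 + 4 + 4 + 5 + 5 + 6 = 36.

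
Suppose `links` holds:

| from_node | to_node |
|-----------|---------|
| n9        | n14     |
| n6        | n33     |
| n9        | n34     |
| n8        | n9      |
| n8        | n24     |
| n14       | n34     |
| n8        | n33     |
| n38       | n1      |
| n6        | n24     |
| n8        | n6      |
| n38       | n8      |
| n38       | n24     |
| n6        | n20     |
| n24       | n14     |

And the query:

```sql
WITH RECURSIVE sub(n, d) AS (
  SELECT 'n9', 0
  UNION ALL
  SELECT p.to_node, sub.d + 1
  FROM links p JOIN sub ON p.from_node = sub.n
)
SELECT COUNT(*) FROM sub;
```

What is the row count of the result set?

4

Base: (n9, d=0).
Iteration 1: edges from {n9} -> (n14, d=1), (n34, d=1).
Iteration 2: edges from {n14,n34} -> (n34, d=2).
Iteration 3: no outgoing edges from {n34}; recursion stops.
Total rows emitted: 4.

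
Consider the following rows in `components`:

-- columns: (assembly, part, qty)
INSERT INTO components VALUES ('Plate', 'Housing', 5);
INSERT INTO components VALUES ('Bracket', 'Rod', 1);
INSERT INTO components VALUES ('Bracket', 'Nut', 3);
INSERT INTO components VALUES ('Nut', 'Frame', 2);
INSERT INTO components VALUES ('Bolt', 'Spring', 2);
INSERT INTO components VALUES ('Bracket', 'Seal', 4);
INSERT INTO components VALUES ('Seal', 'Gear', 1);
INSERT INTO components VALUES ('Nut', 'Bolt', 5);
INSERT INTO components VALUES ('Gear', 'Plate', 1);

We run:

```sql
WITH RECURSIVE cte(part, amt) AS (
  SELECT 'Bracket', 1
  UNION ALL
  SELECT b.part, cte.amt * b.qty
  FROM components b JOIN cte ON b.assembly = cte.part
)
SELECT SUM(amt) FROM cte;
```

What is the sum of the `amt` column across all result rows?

88

Base: (Bracket, amt=1).
Iteration 1: components of {Bracket} -> Nut = 1*3 = 3, Rod = 1*1 = 1, Seal = 1*4 = 4.
Iteration 2: components of {Nut,Rod,Seal} -> Bolt = 3*5 = 15, Frame = 3*2 = 6, Gear = 4*1 = 4.
Iteration 3: components of {Bolt,Frame,Gear} -> Plate = 4*1 = 4, Spring = 15*2 = 30.
Iteration 4: components of {Plate,Spring} -> Housing = 4*5 = 20.
Iteration 5: no further components; recursion stops.
SUM(amt) = 1 + 1 + 4 + 3 + 4 + 6 + 15 + 4 + 30 + 20 = 88.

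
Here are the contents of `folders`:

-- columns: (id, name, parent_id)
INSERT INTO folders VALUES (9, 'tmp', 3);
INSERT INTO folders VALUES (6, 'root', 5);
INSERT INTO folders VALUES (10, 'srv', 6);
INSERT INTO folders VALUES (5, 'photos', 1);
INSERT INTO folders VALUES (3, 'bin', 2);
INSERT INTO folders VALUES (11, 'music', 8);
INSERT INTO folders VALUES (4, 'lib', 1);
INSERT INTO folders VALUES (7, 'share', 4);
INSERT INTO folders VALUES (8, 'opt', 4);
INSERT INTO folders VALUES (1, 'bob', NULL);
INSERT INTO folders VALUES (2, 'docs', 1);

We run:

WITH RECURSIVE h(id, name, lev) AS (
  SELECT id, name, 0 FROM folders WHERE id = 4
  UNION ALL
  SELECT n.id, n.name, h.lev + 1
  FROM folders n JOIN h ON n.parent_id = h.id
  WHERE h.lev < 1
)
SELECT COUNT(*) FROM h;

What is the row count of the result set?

3

Base: id=4 (lib) at lev 0.
Iteration 1: rows with parent_id in {4} -> share (id 7, lev 1), opt (id 8, lev 1).
Iteration 2: lev < 1 fails for all current rows; recursion stops.
Total rows emitted: 3.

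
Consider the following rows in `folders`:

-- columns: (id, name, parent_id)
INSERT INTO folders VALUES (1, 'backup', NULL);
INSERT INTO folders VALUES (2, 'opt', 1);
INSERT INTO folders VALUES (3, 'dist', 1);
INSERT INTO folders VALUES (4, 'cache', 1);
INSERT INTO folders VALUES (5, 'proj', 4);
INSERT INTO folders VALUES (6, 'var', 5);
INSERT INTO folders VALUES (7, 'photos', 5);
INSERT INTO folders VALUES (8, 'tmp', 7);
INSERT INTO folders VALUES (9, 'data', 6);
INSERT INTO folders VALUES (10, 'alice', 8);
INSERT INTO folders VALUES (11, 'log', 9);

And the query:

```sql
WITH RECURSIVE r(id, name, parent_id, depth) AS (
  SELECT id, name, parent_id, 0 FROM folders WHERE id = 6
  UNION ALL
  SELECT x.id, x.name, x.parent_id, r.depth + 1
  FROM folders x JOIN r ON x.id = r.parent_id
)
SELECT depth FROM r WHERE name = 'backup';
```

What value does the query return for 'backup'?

Base: id=6 (var), parent_id=5, depth 0.
Iteration 1: join on id=5 -> proj (id 5, parent_id=4, depth 1).
Iteration 2: join on id=4 -> cache (id 4, parent_id=1, depth 2).
Iteration 3: join on id=1 -> backup (id 1, parent_id=NULL, depth 3).
Iteration 4: parent_id is NULL; no match; recursion stops.

3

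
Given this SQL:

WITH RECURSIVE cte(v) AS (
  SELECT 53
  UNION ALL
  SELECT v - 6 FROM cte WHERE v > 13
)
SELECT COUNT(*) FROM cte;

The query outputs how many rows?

8

Base: v=53.
Iteration 1: 53 > 13 holds -> v = 53 - 6 = 47.
Iteration 2: 47 > 13 holds -> v = 47 - 6 = 41.
Iteration 3: 41 > 13 holds -> v = 41 - 6 = 35.
Iteration 4: 35 > 13 holds -> v = 35 - 6 = 29.
Iteration 5: 29 > 13 holds -> v = 29 - 6 = 23.
Iteration 6: 23 > 13 holds -> v = 23 - 6 = 17.
Iteration 7: 17 > 13 holds -> v = 17 - 6 = 11.
Iteration 8: 11 > 13 fails; recursion stops.
Total rows emitted: 8.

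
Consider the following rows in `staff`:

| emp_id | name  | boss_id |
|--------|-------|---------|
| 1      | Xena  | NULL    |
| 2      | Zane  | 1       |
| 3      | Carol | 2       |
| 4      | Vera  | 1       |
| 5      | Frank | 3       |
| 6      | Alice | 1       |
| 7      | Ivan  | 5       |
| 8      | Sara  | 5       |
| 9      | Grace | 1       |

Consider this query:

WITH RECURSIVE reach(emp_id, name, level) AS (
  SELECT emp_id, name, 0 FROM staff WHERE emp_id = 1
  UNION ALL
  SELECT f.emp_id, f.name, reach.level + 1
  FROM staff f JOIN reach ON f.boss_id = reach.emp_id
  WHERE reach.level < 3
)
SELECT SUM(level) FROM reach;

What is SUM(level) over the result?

9

Base: emp_id=1 (Xena) at level 0.
Iteration 1: rows with boss_id in {1} -> Zane (id 2, level 1), Vera (id 4, level 1), Alice (id 6, level 1), Grace (id 9, level 1).
Iteration 2: rows with boss_id in {2,4,6,9} -> Carol (id 3, level 2).
Iteration 3: rows with boss_id in {3} -> Frank (id 5, level 3).
Iteration 4: level < 3 fails for all current rows; recursion stops.
SUM(level) = 0 + 1 + 1 + 1 + 1 + 2 + 3 = 9.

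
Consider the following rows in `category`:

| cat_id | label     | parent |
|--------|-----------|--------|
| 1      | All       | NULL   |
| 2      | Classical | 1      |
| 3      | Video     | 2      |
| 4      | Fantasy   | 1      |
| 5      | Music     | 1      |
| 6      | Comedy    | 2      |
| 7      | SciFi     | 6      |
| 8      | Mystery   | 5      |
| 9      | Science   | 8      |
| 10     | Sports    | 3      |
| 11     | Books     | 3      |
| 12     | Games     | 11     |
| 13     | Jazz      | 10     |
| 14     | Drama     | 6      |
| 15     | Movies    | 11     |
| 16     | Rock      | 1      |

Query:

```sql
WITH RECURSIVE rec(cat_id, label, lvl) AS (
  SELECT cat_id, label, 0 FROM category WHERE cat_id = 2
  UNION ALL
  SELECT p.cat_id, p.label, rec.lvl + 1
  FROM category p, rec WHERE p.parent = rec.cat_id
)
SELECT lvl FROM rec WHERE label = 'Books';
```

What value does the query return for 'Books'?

Base: cat_id=2 (Classical) at lvl 0.
Iteration 1: rows with parent in {2} -> Video (id 3, lvl 1), Comedy (id 6, lvl 1).
Iteration 2: rows with parent in {3,6} -> SciFi (id 7, lvl 2), Sports (id 10, lvl 2), Books (id 11, lvl 2), Drama (id 14, lvl 2).
Iteration 3: rows with parent in {7,10,11,14} -> Games (id 12, lvl 3), Jazz (id 13, lvl 3), Movies (id 15, lvl 3).
Iteration 4: no rows with parent in {12,13,15}; recursion stops.

2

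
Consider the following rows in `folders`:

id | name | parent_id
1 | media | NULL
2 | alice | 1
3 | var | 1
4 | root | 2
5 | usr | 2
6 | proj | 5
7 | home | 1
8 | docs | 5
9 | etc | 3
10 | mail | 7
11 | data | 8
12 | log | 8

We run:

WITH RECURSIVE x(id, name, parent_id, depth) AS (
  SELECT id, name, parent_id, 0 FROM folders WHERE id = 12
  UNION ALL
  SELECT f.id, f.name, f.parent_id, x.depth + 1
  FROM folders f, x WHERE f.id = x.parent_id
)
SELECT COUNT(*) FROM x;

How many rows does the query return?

Base: id=12 (log), parent_id=8, depth 0.
Iteration 1: join on id=8 -> docs (id 8, parent_id=5, depth 1).
Iteration 2: join on id=5 -> usr (id 5, parent_id=2, depth 2).
Iteration 3: join on id=2 -> alice (id 2, parent_id=1, depth 3).
Iteration 4: join on id=1 -> media (id 1, parent_id=NULL, depth 4).
Iteration 5: parent_id is NULL; no match; recursion stops.
Total rows emitted: 5.

5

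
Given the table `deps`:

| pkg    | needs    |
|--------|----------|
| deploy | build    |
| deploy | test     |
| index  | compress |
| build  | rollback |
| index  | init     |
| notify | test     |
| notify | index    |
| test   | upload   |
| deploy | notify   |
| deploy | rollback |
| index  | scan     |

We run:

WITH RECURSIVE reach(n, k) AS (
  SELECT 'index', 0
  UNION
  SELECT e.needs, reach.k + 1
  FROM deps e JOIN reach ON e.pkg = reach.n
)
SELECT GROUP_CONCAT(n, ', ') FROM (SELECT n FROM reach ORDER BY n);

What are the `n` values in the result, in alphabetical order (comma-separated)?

Base: (index, k=0).
Iteration 1: edges from {index} -> (compress, k=1), (init, k=1), (scan, k=1).
Iteration 2: no outgoing edges from {compress,init,scan}; recursion stops.

compress, index, init, scan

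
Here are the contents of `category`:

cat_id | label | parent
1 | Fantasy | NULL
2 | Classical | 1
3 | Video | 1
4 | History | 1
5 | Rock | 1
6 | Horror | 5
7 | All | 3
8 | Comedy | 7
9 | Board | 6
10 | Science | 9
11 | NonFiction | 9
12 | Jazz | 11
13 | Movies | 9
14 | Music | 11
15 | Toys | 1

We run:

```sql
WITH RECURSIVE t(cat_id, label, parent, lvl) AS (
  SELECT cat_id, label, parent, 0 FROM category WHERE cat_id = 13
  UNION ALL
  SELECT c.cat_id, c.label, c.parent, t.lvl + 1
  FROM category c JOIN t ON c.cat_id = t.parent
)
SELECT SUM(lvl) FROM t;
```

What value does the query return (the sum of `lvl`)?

Base: cat_id=13 (Movies), parent=9, lvl 0.
Iteration 1: join on cat_id=9 -> Board (id 9, parent=6, lvl 1).
Iteration 2: join on cat_id=6 -> Horror (id 6, parent=5, lvl 2).
Iteration 3: join on cat_id=5 -> Rock (id 5, parent=1, lvl 3).
Iteration 4: join on cat_id=1 -> Fantasy (id 1, parent=NULL, lvl 4).
Iteration 5: parent is NULL; no match; recursion stops.
SUM(lvl) = 0 + 1 + 2 + 3 + 4 = 10.

10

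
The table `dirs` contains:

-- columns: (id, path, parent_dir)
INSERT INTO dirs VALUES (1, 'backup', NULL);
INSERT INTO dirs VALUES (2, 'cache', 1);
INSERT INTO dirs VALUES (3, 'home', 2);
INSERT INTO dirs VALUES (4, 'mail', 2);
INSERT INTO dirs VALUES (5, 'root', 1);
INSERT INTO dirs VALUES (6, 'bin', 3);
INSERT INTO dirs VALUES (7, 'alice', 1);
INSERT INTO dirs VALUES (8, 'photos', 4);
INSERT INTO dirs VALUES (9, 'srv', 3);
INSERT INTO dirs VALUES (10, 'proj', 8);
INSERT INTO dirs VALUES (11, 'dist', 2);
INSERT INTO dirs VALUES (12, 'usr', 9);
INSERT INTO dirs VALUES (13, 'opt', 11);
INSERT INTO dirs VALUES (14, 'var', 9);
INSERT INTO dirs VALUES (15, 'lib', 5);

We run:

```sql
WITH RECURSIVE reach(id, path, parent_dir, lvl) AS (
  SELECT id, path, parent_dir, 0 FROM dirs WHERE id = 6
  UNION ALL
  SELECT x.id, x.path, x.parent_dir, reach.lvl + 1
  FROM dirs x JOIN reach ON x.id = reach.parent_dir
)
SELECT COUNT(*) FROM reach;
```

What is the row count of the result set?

4

Base: id=6 (bin), parent_dir=3, lvl 0.
Iteration 1: join on id=3 -> home (id 3, parent_dir=2, lvl 1).
Iteration 2: join on id=2 -> cache (id 2, parent_dir=1, lvl 2).
Iteration 3: join on id=1 -> backup (id 1, parent_dir=NULL, lvl 3).
Iteration 4: parent_dir is NULL; no match; recursion stops.
Total rows emitted: 4.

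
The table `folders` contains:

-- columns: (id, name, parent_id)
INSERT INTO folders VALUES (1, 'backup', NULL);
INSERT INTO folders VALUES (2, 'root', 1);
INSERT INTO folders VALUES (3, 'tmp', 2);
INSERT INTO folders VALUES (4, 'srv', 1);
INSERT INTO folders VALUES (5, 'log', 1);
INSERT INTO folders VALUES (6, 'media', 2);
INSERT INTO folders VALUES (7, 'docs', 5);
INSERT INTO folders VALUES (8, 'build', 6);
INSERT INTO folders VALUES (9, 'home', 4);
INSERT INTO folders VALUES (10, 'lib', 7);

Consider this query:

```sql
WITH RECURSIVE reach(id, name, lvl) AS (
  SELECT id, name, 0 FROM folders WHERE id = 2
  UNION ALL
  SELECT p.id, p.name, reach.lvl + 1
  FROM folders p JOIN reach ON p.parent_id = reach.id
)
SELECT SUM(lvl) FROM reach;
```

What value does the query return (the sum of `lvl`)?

Base: id=2 (root) at lvl 0.
Iteration 1: rows with parent_id in {2} -> tmp (id 3, lvl 1), media (id 6, lvl 1).
Iteration 2: rows with parent_id in {3,6} -> build (id 8, lvl 2).
Iteration 3: no rows with parent_id in {8}; recursion stops.
SUM(lvl) = 0 + 1 + 1 + 2 = 4.

4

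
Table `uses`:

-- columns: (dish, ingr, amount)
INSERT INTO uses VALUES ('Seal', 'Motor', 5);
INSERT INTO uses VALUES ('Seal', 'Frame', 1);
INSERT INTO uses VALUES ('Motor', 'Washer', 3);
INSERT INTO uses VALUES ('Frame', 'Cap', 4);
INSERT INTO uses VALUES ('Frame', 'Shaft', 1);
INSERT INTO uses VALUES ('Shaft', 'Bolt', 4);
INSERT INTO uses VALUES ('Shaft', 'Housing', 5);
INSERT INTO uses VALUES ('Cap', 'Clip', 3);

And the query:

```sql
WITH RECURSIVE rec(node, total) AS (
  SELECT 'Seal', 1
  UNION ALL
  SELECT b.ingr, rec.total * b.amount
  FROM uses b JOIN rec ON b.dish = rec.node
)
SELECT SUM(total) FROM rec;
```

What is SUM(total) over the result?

Base: (Seal, total=1).
Iteration 1: components of {Seal} -> Frame = 1*1 = 1, Motor = 1*5 = 5.
Iteration 2: components of {Frame,Motor} -> Cap = 1*4 = 4, Shaft = 1*1 = 1, Washer = 5*3 = 15.
Iteration 3: components of {Cap,Shaft,Washer} -> Bolt = 1*4 = 4, Clip = 4*3 = 12, Housing = 1*5 = 5.
Iteration 4: no further components; recursion stops.
SUM(total) = 1 + 5 + 1 + 15 + 4 + 1 + 12 + 4 + 5 = 48.

48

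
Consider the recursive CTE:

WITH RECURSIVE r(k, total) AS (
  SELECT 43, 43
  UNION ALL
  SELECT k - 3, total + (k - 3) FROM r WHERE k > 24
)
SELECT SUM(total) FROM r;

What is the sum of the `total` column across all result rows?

1296

Base: k=43, total=43.
Iteration 1: 43 > 24 holds -> k = 43 - 3 = 40, total = 43 + 40 = 83.
Iteration 2: 40 > 24 holds -> k = 40 - 3 = 37, total = 83 + 37 = 120.
Iteration 3: 37 > 24 holds -> k = 37 - 3 = 34, total = 120 + 34 = 154.
Iteration 4: 34 > 24 holds -> k = 34 - 3 = 31, total = 154 + 31 = 185.
Iteration 5: 31 > 24 holds -> k = 31 - 3 = 28, total = 185 + 28 = 213.
Iteration 6: 28 > 24 holds -> k = 28 - 3 = 25, total = 213 + 25 = 238.
Iteration 7: 25 > 24 holds -> k = 25 - 3 = 22, total = 238 + 22 = 260.
Iteration 8: 22 > 24 fails; recursion stops.
SUM(total) = 43 + 83 + 120 + 154 + 185 + 213 + 238 + 260 = 1296.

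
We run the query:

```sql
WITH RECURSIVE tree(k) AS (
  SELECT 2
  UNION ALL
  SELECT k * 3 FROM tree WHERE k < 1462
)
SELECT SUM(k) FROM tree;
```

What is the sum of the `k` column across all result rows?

6560

Base: k=2.
Iteration 1: 2 < 1462 holds -> k = 2 * 3 = 6.
Iteration 2: 6 < 1462 holds -> k = 6 * 3 = 18.
Iteration 3: 18 < 1462 holds -> k = 18 * 3 = 54.
Iteration 4: 54 < 1462 holds -> k = 54 * 3 = 162.
Iteration 5: 162 < 1462 holds -> k = 162 * 3 = 486.
Iteration 6: 486 < 1462 holds -> k = 486 * 3 = 1458.
Iteration 7: 1458 < 1462 holds -> k = 1458 * 3 = 4374.
Iteration 8: 4374 < 1462 fails; recursion stops.
SUM(k) = 2 + 6 + 18 + 54 + 162 + 486 + 1458 + 4374 = 6560.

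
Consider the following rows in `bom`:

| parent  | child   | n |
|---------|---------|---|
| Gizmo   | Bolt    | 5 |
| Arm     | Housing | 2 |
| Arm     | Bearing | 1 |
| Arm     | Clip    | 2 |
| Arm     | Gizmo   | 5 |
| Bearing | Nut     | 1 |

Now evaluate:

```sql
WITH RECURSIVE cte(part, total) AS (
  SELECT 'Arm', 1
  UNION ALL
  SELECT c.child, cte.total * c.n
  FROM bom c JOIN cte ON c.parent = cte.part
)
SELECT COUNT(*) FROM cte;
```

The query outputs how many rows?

Base: (Arm, total=1).
Iteration 1: components of {Arm} -> Bearing = 1*1 = 1, Clip = 1*2 = 2, Gizmo = 1*5 = 5, Housing = 1*2 = 2.
Iteration 2: components of {Bearing,Clip,Gizmo,Housing} -> Bolt = 5*5 = 25, Nut = 1*1 = 1.
Iteration 3: no further components; recursion stops.
Total rows emitted: 7.

7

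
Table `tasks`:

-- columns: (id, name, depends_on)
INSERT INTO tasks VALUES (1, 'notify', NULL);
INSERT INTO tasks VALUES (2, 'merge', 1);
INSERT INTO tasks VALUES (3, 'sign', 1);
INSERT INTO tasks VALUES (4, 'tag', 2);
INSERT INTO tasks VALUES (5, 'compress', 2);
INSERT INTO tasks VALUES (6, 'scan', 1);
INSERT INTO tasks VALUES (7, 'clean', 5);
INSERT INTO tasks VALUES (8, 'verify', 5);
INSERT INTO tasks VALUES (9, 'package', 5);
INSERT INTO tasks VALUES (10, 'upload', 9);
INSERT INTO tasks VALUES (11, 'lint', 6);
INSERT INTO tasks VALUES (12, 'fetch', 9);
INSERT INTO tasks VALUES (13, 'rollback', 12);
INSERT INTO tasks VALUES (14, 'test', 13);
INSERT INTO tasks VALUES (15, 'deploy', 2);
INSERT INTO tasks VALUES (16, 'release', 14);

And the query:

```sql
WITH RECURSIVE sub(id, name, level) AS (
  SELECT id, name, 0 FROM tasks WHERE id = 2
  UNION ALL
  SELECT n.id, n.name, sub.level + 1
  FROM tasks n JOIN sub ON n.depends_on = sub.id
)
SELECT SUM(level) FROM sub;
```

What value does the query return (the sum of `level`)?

Base: id=2 (merge) at level 0.
Iteration 1: rows with depends_on in {2} -> tag (id 4, level 1), compress (id 5, level 1), deploy (id 15, level 1).
Iteration 2: rows with depends_on in {4,5,15} -> clean (id 7, level 2), verify (id 8, level 2), package (id 9, level 2).
Iteration 3: rows with depends_on in {7,8,9} -> upload (id 10, level 3), fetch (id 12, level 3).
Iteration 4: rows with depends_on in {10,12} -> rollback (id 13, level 4).
Iteration 5: rows with depends_on in {13} -> test (id 14, level 5).
Iteration 6: rows with depends_on in {14} -> release (id 16, level 6).
Iteration 7: no rows with depends_on in {16}; recursion stops.
SUM(level) = 0 + 1 + 1 + 1 + 2 + 2 + 2 + 3 + 3 + 4 + 5 + 6 = 30.

30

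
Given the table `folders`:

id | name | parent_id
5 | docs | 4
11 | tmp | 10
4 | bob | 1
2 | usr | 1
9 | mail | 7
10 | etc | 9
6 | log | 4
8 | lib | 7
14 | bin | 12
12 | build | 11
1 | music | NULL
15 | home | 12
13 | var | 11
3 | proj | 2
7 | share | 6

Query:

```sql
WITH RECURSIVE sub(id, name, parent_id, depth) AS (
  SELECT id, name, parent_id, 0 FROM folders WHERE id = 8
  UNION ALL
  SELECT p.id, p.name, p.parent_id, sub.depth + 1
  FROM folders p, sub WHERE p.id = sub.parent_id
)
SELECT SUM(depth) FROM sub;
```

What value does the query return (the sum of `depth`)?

Base: id=8 (lib), parent_id=7, depth 0.
Iteration 1: join on id=7 -> share (id 7, parent_id=6, depth 1).
Iteration 2: join on id=6 -> log (id 6, parent_id=4, depth 2).
Iteration 3: join on id=4 -> bob (id 4, parent_id=1, depth 3).
Iteration 4: join on id=1 -> music (id 1, parent_id=NULL, depth 4).
Iteration 5: parent_id is NULL; no match; recursion stops.
SUM(depth) = 0 + 1 + 2 + 3 + 4 = 10.

10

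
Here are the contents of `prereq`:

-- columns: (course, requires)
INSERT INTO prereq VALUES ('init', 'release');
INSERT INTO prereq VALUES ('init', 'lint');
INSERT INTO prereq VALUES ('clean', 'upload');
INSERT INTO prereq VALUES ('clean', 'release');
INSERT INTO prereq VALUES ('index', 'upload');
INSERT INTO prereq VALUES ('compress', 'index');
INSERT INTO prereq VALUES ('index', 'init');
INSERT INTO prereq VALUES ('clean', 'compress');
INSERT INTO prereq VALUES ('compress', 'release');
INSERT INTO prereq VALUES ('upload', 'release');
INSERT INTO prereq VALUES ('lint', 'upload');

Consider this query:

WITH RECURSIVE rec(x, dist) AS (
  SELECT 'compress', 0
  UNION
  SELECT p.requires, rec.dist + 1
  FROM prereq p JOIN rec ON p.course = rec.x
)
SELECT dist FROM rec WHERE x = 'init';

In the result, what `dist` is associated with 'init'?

Base: (compress, dist=0).
Iteration 1: edges from {compress} -> (index, dist=1), (release, dist=1).
Iteration 2: edges from {index,release} -> (init, dist=2), (upload, dist=2).
Iteration 3: edges from {init,upload} -> (lint, dist=3), (release, dist=3). [UNION drops 1 duplicate row(s)]
Iteration 4: edges from {lint,release} -> (upload, dist=4).
Iteration 5: edges from {upload} -> (release, dist=5).
Iteration 6: no outgoing edges from {release}; recursion stops.

2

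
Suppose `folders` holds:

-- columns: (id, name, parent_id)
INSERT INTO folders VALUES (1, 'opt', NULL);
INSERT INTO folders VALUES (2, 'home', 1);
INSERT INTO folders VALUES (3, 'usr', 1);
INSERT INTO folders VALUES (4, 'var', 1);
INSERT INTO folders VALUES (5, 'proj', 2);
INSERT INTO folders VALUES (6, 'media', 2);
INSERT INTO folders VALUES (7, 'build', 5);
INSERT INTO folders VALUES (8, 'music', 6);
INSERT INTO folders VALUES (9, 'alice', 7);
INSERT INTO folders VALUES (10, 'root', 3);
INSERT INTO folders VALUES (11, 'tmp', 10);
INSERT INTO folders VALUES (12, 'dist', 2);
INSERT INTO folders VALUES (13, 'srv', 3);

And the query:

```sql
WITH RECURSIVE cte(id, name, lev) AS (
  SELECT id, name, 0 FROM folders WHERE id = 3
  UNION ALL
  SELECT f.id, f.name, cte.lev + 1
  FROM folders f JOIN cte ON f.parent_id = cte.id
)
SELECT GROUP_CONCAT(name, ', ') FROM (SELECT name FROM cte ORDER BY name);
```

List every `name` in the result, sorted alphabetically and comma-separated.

root, srv, tmp, usr

Base: id=3 (usr) at lev 0.
Iteration 1: rows with parent_id in {3} -> root (id 10, lev 1), srv (id 13, lev 1).
Iteration 2: rows with parent_id in {10,13} -> tmp (id 11, lev 2).
Iteration 3: no rows with parent_id in {11}; recursion stops.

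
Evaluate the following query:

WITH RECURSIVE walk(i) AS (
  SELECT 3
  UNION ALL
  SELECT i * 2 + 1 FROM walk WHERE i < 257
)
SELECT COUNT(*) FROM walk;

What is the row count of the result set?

Base: i=3.
Iteration 1: 3 < 257 holds -> i = 3 * 2 + 1 = 7.
Iteration 2: 7 < 257 holds -> i = 7 * 2 + 1 = 15.
Iteration 3: 15 < 257 holds -> i = 15 * 2 + 1 = 31.
Iteration 4: 31 < 257 holds -> i = 31 * 2 + 1 = 63.
Iteration 5: 63 < 257 holds -> i = 63 * 2 + 1 = 127.
Iteration 6: 127 < 257 holds -> i = 127 * 2 + 1 = 255.
Iteration 7: 255 < 257 holds -> i = 255 * 2 + 1 = 511.
Iteration 8: 511 < 257 fails; recursion stops.
Total rows emitted: 8.

8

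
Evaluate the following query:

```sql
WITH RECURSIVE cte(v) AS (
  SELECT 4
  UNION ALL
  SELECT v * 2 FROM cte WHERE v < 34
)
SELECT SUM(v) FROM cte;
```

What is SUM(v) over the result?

Base: v=4.
Iteration 1: 4 < 34 holds -> v = 4 * 2 = 8.
Iteration 2: 8 < 34 holds -> v = 8 * 2 = 16.
Iteration 3: 16 < 34 holds -> v = 16 * 2 = 32.
Iteration 4: 32 < 34 holds -> v = 32 * 2 = 64.
Iteration 5: 64 < 34 fails; recursion stops.
SUM(v) = 4 + 8 + 16 + 32 + 64 = 124.

124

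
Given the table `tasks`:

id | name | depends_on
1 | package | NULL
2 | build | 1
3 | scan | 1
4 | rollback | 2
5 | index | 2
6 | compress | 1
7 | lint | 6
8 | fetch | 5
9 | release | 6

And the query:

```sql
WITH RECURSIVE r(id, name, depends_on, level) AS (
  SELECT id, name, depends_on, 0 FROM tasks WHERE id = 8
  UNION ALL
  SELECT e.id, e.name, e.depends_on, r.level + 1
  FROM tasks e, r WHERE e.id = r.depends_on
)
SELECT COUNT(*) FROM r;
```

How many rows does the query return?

Base: id=8 (fetch), depends_on=5, level 0.
Iteration 1: join on id=5 -> index (id 5, depends_on=2, level 1).
Iteration 2: join on id=2 -> build (id 2, depends_on=1, level 2).
Iteration 3: join on id=1 -> package (id 1, depends_on=NULL, level 3).
Iteration 4: depends_on is NULL; no match; recursion stops.
Total rows emitted: 4.

4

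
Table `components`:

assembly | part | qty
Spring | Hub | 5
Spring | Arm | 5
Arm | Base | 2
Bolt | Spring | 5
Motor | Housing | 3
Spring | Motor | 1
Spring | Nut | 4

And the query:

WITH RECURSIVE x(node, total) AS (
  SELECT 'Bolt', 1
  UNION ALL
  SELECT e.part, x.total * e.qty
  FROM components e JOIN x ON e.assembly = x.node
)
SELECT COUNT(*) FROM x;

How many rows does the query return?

Base: (Bolt, total=1).
Iteration 1: components of {Bolt} -> Spring = 1*5 = 5.
Iteration 2: components of {Spring} -> Arm = 5*5 = 25, Hub = 5*5 = 25, Motor = 5*1 = 5, Nut = 5*4 = 20.
Iteration 3: components of {Arm,Hub,Motor,Nut} -> Base = 25*2 = 50, Housing = 5*3 = 15.
Iteration 4: no further components; recursion stops.
Total rows emitted: 8.

8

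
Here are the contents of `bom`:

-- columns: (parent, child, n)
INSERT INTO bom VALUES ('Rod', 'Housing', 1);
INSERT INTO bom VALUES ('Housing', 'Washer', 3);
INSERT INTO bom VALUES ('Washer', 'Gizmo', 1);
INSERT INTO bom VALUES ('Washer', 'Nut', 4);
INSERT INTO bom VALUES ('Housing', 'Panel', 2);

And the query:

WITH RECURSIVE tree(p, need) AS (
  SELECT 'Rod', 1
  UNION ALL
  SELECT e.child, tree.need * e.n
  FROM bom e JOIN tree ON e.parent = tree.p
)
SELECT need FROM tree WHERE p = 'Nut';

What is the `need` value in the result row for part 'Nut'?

12

Base: (Rod, need=1).
Iteration 1: components of {Rod} -> Housing = 1*1 = 1.
Iteration 2: components of {Housing} -> Panel = 1*2 = 2, Washer = 1*3 = 3.
Iteration 3: components of {Panel,Washer} -> Gizmo = 3*1 = 3, Nut = 3*4 = 12.
Iteration 4: no further components; recursion stops.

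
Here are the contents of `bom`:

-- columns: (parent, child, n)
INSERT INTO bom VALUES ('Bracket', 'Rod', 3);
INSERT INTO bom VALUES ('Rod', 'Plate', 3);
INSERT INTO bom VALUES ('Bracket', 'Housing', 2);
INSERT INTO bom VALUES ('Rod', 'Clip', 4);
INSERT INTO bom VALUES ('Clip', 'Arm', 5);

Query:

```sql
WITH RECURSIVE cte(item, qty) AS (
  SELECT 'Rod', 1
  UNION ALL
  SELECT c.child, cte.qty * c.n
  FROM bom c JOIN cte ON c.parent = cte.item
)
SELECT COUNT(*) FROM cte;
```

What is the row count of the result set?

Base: (Rod, qty=1).
Iteration 1: components of {Rod} -> Clip = 1*4 = 4, Plate = 1*3 = 3.
Iteration 2: components of {Clip,Plate} -> Arm = 4*5 = 20.
Iteration 3: no further components; recursion stops.
Total rows emitted: 4.

4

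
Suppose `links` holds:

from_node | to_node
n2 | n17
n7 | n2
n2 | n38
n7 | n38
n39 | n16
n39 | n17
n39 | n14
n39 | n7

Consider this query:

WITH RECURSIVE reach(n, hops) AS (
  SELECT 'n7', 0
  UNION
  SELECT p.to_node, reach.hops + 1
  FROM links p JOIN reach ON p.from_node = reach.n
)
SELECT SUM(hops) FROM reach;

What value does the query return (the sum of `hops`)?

6

Base: (n7, hops=0).
Iteration 1: edges from {n7} -> (n2, hops=1), (n38, hops=1).
Iteration 2: edges from {n2,n38} -> (n17, hops=2), (n38, hops=2).
Iteration 3: no outgoing edges from {n17,n38}; recursion stops.
SUM(hops) = 0 + 1 + 1 + 2 + 2 = 6.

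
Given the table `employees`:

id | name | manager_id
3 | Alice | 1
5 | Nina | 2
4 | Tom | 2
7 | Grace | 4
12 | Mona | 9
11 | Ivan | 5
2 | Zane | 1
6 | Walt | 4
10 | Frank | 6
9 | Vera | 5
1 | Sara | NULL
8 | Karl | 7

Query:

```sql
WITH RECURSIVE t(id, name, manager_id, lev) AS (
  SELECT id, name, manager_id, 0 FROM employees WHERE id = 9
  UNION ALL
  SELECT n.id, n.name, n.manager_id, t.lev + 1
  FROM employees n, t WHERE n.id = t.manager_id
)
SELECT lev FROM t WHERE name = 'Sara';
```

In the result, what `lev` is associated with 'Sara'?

Base: id=9 (Vera), manager_id=5, lev 0.
Iteration 1: join on id=5 -> Nina (id 5, manager_id=2, lev 1).
Iteration 2: join on id=2 -> Zane (id 2, manager_id=1, lev 2).
Iteration 3: join on id=1 -> Sara (id 1, manager_id=NULL, lev 3).
Iteration 4: manager_id is NULL; no match; recursion stops.

3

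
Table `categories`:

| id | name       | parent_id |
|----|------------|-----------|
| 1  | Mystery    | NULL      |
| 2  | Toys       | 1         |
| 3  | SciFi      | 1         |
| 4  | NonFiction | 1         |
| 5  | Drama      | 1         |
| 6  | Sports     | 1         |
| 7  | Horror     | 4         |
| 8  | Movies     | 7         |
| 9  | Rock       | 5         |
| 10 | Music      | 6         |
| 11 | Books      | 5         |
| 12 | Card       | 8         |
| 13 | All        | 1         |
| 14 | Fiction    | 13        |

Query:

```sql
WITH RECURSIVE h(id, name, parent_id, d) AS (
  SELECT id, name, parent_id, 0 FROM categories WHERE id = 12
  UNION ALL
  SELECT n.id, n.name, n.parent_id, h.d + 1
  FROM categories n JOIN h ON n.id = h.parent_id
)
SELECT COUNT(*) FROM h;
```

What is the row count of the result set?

Base: id=12 (Card), parent_id=8, d 0.
Iteration 1: join on id=8 -> Movies (id 8, parent_id=7, d 1).
Iteration 2: join on id=7 -> Horror (id 7, parent_id=4, d 2).
Iteration 3: join on id=4 -> NonFiction (id 4, parent_id=1, d 3).
Iteration 4: join on id=1 -> Mystery (id 1, parent_id=NULL, d 4).
Iteration 5: parent_id is NULL; no match; recursion stops.
Total rows emitted: 5.

5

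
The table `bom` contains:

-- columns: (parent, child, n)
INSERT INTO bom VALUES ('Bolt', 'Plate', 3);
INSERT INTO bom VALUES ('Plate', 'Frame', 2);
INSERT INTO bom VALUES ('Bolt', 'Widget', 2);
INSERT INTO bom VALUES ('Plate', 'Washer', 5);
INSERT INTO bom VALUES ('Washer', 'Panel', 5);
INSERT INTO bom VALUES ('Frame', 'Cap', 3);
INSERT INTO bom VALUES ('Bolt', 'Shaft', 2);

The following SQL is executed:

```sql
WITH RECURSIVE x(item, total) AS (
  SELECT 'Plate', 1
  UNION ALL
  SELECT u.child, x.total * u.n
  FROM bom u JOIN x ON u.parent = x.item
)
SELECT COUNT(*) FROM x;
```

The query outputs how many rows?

5

Base: (Plate, total=1).
Iteration 1: components of {Plate} -> Frame = 1*2 = 2, Washer = 1*5 = 5.
Iteration 2: components of {Frame,Washer} -> Cap = 2*3 = 6, Panel = 5*5 = 25.
Iteration 3: no further components; recursion stops.
Total rows emitted: 5.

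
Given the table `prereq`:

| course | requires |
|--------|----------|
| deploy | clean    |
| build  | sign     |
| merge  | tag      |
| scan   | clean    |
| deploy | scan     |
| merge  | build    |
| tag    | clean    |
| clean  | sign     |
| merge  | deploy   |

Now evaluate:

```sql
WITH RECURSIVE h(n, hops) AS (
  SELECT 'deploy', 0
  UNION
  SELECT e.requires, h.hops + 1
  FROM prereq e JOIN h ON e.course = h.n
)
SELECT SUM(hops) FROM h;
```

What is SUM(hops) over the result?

Base: (deploy, hops=0).
Iteration 1: edges from {deploy} -> (clean, hops=1), (scan, hops=1).
Iteration 2: edges from {clean,scan} -> (clean, hops=2), (sign, hops=2).
Iteration 3: edges from {clean,sign} -> (sign, hops=3).
Iteration 4: no outgoing edges from {sign}; recursion stops.
SUM(hops) = 0 + 1 + 1 + 2 + 2 + 3 = 9.

9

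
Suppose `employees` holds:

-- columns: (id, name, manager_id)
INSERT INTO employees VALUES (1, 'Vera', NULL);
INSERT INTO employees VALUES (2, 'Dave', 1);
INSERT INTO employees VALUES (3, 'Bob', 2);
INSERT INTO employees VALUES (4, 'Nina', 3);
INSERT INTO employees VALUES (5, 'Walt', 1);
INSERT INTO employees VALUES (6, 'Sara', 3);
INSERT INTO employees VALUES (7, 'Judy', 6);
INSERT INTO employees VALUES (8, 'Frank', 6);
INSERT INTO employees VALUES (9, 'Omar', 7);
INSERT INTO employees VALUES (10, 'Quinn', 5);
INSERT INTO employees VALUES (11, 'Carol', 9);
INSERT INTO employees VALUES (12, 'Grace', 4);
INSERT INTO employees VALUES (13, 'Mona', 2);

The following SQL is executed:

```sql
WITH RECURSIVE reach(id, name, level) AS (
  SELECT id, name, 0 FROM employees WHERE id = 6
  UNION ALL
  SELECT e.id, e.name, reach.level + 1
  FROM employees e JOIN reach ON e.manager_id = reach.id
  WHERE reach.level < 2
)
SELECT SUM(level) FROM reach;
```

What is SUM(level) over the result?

4

Base: id=6 (Sara) at level 0.
Iteration 1: rows with manager_id in {6} -> Judy (id 7, level 1), Frank (id 8, level 1).
Iteration 2: rows with manager_id in {7,8} -> Omar (id 9, level 2).
Iteration 3: level < 2 fails for all current rows; recursion stops.
SUM(level) = 0 + 1 + 1 + 2 = 4.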